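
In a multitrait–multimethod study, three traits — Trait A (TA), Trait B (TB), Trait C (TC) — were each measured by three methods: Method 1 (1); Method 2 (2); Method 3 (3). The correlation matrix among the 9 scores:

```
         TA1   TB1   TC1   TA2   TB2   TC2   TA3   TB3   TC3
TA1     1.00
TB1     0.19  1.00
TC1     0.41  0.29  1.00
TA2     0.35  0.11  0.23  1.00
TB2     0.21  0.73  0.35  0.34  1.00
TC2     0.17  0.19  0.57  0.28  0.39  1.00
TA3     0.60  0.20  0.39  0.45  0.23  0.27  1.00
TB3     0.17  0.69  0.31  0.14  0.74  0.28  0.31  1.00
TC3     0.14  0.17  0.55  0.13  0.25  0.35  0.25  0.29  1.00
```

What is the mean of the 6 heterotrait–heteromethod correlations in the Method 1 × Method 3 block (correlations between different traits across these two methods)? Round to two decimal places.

0.23

HTHM values (method 1 × method 3): 0.17, 0.14, 0.20, 0.17, 0.39, 0.31; mean = 1.38/6 = 0.23.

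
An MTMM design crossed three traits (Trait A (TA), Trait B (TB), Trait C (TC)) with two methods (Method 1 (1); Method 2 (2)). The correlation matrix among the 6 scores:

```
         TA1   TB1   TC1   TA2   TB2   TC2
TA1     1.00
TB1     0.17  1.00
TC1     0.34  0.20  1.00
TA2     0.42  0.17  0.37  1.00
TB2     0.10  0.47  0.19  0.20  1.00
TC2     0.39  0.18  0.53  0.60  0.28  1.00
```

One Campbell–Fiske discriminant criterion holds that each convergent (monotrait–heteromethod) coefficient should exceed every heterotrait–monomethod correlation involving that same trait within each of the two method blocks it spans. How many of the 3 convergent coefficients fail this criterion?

Each convergent coefficient versus the relevant comparison correlations:
TA (methods 1·2): 0.42 vs {0.17, 0.20, 0.34, 0.60} → fail.
TB (methods 1·2): 0.47 vs {0.17, 0.20, 0.20, 0.28} → pass.
TC (methods 1·2): 0.53 vs {0.34, 0.60, 0.20, 0.28} → fail.
2 of 3 fail.

2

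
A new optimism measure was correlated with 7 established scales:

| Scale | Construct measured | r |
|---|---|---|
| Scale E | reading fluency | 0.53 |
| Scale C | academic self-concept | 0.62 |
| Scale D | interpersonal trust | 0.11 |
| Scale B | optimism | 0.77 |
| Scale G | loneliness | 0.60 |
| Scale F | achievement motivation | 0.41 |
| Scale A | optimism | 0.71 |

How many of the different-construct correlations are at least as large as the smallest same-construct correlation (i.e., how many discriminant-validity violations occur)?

Convergent (same construct = optimism): Scale B, Scale A.
Smallest convergent = 0.71. Discriminant values: 0.53, 0.62, 0.11, 0.60, 0.41; count ≥ 0.71 → 0.

0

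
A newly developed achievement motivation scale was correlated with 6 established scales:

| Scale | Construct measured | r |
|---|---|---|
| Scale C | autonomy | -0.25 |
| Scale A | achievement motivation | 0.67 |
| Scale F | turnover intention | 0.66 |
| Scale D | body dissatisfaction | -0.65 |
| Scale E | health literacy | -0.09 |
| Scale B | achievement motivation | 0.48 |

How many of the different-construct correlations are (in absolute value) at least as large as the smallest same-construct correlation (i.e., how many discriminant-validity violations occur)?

Convergent (same construct = achievement motivation): Scale A, Scale B.
Smallest convergent = 0.48. Discriminant |r|: 0.25, 0.66, 0.65, 0.09; count ≥ 0.48 → 2.

2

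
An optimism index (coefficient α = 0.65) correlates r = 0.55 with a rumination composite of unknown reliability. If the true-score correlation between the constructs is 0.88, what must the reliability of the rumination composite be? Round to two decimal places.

r_true = r_obs / √(r_xx · r_yy) ⇒ 0.88 = 0.55 / √(0.65 · r_yy).
√(0.65 · r_yy) = 0.55 / 0.88 = 0.6250; 0.65 · r_yy = 0.3906; r_yy = 0.3906 / 0.65 ≈ 0.60.

0.60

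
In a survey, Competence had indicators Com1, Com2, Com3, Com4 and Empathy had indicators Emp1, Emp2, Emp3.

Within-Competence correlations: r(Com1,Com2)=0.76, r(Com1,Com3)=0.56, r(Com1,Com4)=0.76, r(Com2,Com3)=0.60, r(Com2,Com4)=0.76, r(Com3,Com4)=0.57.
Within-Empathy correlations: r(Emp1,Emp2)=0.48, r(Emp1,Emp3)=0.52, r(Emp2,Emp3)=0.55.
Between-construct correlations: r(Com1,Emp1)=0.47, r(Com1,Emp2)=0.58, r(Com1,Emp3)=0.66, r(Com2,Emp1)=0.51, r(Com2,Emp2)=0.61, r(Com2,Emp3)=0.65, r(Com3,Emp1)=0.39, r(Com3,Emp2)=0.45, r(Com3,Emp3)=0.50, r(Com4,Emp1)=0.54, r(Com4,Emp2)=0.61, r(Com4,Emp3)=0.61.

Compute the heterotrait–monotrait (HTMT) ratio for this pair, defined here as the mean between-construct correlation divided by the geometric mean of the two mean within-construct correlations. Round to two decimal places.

Between-construct mean = 6.58/12 = 0.5483.
Mean within-Com = 4.01/6 = 0.6683; mean within-Emp = 1.55/3 = 0.5167.
Geometric mean = √(0.6683 × 0.5167) = 0.5876.
HTMT = 0.5483 / 0.5876 = 0.93.

0.93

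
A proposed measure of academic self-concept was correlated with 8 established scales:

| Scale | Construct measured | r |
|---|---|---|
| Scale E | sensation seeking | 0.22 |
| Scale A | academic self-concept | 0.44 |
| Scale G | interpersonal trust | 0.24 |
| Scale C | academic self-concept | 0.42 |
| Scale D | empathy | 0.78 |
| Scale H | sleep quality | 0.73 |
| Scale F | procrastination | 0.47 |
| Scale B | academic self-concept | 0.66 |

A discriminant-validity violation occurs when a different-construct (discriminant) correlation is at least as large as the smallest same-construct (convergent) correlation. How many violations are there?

3

Convergent (same construct = academic self-concept): Scale A, Scale C, Scale B.
Smallest convergent = 0.42. Discriminant values: 0.22, 0.24, 0.78, 0.73, 0.47; count ≥ 0.42 → 3.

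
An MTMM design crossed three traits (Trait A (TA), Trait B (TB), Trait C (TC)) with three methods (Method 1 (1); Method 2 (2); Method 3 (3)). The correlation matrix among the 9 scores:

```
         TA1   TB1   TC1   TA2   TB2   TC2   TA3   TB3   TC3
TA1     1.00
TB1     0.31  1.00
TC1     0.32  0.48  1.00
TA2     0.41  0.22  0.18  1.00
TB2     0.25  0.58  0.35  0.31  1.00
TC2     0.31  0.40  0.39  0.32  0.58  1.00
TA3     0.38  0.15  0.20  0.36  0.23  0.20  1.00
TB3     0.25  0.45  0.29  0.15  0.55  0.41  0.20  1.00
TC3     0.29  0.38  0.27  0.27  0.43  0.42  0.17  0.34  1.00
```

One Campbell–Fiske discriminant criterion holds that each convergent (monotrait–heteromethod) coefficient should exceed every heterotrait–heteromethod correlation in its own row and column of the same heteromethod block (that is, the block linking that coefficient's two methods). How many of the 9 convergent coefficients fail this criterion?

3

Each convergent coefficient versus the relevant comparison correlations:
TA (methods 1·2): 0.41 vs {0.25, 0.22, 0.31, 0.18} → pass.
TA (methods 1·3): 0.38 vs {0.25, 0.15, 0.29, 0.20} → pass.
TA (methods 2·3): 0.36 vs {0.15, 0.23, 0.27, 0.20} → pass.
TB (methods 1·2): 0.58 vs {0.22, 0.25, 0.40, 0.35} → pass.
TB (methods 1·3): 0.45 vs {0.15, 0.25, 0.38, 0.29} → pass.
TB (methods 2·3): 0.55 vs {0.23, 0.15, 0.43, 0.41} → pass.
TC (methods 1·2): 0.39 vs {0.18, 0.31, 0.35, 0.40} → fail.
TC (methods 1·3): 0.27 vs {0.20, 0.29, 0.29, 0.38} → fail.
TC (methods 2·3): 0.42 vs {0.20, 0.27, 0.41, 0.43} → fail.
3 of 9 fail.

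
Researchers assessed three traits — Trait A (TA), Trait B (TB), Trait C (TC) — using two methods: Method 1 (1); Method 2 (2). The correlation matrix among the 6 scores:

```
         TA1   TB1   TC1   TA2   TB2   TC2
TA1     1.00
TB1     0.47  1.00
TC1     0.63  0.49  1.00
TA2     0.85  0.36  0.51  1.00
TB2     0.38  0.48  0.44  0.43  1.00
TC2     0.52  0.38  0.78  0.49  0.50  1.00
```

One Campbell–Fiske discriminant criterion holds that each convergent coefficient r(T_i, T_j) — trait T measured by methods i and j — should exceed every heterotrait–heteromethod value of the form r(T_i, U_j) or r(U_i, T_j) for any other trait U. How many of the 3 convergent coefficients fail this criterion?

Each convergent coefficient versus the relevant comparison correlations:
TA (methods 1·2): 0.85 vs {0.38, 0.36, 0.52, 0.51} → pass.
TB (methods 1·2): 0.48 vs {0.36, 0.38, 0.38, 0.44} → pass.
TC (methods 1·2): 0.78 vs {0.51, 0.52, 0.44, 0.38} → pass.
0 of 3 fail.

0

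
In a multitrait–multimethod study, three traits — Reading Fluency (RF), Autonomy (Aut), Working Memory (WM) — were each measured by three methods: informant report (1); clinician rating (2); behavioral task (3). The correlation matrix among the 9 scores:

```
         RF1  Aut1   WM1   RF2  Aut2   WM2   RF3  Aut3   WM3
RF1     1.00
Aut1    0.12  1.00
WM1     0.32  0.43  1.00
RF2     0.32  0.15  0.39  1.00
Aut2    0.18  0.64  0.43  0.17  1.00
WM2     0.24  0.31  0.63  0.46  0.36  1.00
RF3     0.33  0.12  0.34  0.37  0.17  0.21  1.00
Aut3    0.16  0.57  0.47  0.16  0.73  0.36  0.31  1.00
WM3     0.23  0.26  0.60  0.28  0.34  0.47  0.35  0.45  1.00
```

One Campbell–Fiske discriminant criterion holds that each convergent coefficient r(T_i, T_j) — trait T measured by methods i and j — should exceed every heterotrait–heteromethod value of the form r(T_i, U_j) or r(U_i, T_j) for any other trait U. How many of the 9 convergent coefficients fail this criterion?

2

Checking each validity diagonal entry against its comparison values:
RF (methods 1·2): 0.32 vs {0.18, 0.15, 0.24, 0.39} → fail.
RF (methods 1·3): 0.33 vs {0.16, 0.12, 0.23, 0.34} → fail.
RF (methods 2·3): 0.37 vs {0.16, 0.17, 0.28, 0.21} → pass.
Aut (methods 1·2): 0.64 vs {0.15, 0.18, 0.31, 0.43} → pass.
Aut (methods 1·3): 0.57 vs {0.12, 0.16, 0.26, 0.47} → pass.
Aut (methods 2·3): 0.73 vs {0.17, 0.16, 0.34, 0.36} → pass.
WM (methods 1·2): 0.63 vs {0.39, 0.24, 0.43, 0.31} → pass.
WM (methods 1·3): 0.60 vs {0.34, 0.23, 0.47, 0.26} → pass.
WM (methods 2·3): 0.47 vs {0.21, 0.28, 0.36, 0.34} → pass.
2 of 9 fail.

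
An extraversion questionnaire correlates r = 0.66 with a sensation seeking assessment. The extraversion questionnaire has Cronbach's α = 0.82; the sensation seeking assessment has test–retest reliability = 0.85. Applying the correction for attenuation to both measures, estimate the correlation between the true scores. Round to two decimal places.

r_true = r_obs / √(r_xx · r_yy) = 0.66 / √(0.82 × 0.85) = 0.66 / √0.6970 = 0.66 / 0.8349 ≈ 0.79.

0.79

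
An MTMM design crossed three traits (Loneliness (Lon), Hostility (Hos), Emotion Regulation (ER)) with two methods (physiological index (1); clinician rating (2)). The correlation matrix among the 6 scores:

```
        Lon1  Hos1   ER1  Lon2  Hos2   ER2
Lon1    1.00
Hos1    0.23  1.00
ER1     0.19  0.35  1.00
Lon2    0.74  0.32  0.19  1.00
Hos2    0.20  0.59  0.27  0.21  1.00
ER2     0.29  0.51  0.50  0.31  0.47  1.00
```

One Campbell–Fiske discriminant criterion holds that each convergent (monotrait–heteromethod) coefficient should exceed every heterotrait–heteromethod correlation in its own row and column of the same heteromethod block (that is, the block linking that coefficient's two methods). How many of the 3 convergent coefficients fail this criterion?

Checking each validity diagonal entry against its comparison values:
Lon (methods 1·2): 0.74 vs {0.20, 0.32, 0.29, 0.19} → pass.
Hos (methods 1·2): 0.59 vs {0.32, 0.20, 0.51, 0.27} → pass.
ER (methods 1·2): 0.50 vs {0.19, 0.29, 0.27, 0.51} → fail.
1 of 3 fail.

1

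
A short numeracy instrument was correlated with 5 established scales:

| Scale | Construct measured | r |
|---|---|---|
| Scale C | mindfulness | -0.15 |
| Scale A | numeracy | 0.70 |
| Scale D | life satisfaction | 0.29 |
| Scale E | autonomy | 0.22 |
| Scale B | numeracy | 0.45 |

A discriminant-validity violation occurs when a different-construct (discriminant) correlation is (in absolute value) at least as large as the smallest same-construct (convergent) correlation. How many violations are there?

0

Convergent (same construct = numeracy): Scale A, Scale B.
Smallest convergent = 0.45. Discriminant |r|: 0.15, 0.29, 0.22; count ≥ 0.45 → 0.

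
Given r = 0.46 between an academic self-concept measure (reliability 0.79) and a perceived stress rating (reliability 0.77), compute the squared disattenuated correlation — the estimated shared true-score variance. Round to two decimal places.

Disattenuated r = 0.46 / √(0.79 × 0.77) = 0.46 / 0.7799 = 0.5898.
Shared true-score variance = 0.5898² = 0.3479 ≈ 0.35.

0.35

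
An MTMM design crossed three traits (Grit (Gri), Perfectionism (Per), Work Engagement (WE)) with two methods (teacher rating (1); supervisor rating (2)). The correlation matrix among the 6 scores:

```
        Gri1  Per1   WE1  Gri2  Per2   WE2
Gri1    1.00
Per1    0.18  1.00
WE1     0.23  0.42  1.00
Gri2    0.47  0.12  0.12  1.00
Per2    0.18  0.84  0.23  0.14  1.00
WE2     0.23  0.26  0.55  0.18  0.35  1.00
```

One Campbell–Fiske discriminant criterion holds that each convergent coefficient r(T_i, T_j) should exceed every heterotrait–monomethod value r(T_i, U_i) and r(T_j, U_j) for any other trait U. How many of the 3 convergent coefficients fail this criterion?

Convergent coefficients and their comparison sets:
Gri (methods 1·2): 0.47 vs {0.18, 0.14, 0.23, 0.18} → pass.
Per (methods 1·2): 0.84 vs {0.18, 0.14, 0.42, 0.35} → pass.
WE (methods 1·2): 0.55 vs {0.23, 0.18, 0.42, 0.35} → pass.
0 of 3 fail.

0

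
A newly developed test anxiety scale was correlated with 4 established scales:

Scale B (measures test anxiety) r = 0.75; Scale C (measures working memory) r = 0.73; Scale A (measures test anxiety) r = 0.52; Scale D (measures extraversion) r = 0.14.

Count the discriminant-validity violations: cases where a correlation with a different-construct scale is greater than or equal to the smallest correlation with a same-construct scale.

Convergent (same construct = test anxiety): Scale B, Scale A.
Smallest convergent = 0.52. Discriminant values: 0.73, 0.14; count ≥ 0.52 → 1.

1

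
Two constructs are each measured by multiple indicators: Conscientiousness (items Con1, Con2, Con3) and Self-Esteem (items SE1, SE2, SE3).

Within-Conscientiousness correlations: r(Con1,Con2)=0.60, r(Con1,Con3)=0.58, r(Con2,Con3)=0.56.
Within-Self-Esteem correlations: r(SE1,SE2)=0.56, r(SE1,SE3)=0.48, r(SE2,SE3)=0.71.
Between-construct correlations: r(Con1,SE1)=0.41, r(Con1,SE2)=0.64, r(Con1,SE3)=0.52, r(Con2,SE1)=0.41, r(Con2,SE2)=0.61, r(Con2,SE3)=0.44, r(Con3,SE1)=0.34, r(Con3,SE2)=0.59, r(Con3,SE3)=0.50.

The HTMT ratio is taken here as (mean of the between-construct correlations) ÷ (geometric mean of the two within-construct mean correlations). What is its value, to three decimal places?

Mean between = 4.46/9 = 0.4956.
Mean within-Con = 1.74/3 = 0.5800; mean within-SE = 1.75/3 = 0.5833.
Geometric mean = √(0.5800 × 0.5833) = 0.5816.
HTMT = 0.4956 / 0.5816 = 0.852.

0.852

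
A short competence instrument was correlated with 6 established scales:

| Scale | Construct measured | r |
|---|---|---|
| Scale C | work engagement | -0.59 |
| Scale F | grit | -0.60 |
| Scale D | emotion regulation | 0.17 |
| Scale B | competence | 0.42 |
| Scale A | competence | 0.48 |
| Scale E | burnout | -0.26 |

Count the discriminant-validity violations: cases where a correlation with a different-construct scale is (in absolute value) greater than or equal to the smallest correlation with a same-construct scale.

Convergent (same construct = competence): Scale B, Scale A.
Smallest convergent = 0.42. Discriminant |r|: 0.59, 0.60, 0.17, 0.26; count ≥ 0.42 → 2.

2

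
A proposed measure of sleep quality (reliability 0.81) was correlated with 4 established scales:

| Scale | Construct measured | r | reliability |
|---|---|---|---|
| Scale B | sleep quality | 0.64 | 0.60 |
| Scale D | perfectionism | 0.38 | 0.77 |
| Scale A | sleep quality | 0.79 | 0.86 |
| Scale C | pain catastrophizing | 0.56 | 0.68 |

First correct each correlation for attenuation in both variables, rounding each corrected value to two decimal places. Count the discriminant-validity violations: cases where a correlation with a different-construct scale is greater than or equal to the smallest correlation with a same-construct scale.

0

Disattenuated r (r / √(r_scale · r_new)):
  Scale B (conv): 0.64 / √(0.60·0.81) = 0.92
  Scale D (disc): 0.38 / √(0.77·0.81) = 0.48
  Scale A (conv): 0.79 / √(0.86·0.81) = 0.95
  Scale C (disc): 0.56 / √(0.68·0.81) = 0.75
Smallest convergent = 0.92. Discriminant values: 0.48, 0.75; count ≥ 0.92 → 0.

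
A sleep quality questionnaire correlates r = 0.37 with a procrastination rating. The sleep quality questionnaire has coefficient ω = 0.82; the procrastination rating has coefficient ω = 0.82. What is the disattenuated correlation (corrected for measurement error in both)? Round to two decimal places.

0.45

r_true = r_obs / √(r_xx · r_yy) = 0.37 / √(0.82 × 0.82) = 0.37 / √0.6724 = 0.37 / 0.8200 ≈ 0.45.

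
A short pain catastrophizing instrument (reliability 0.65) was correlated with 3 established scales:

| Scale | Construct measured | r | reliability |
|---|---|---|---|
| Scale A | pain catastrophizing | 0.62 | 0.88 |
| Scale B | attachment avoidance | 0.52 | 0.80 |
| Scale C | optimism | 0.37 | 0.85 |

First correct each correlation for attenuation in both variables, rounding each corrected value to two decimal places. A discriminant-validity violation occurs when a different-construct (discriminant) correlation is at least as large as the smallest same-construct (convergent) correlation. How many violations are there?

0

Disattenuated r (r / √(r_scale · r_new)):
  Scale A (conv): 0.62 / √(0.88·0.65) = 0.82
  Scale B (disc): 0.52 / √(0.80·0.65) = 0.72
  Scale C (disc): 0.37 / √(0.85·0.65) = 0.50
Smallest convergent = 0.82. Discriminant values: 0.72, 0.50; count ≥ 0.82 → 0.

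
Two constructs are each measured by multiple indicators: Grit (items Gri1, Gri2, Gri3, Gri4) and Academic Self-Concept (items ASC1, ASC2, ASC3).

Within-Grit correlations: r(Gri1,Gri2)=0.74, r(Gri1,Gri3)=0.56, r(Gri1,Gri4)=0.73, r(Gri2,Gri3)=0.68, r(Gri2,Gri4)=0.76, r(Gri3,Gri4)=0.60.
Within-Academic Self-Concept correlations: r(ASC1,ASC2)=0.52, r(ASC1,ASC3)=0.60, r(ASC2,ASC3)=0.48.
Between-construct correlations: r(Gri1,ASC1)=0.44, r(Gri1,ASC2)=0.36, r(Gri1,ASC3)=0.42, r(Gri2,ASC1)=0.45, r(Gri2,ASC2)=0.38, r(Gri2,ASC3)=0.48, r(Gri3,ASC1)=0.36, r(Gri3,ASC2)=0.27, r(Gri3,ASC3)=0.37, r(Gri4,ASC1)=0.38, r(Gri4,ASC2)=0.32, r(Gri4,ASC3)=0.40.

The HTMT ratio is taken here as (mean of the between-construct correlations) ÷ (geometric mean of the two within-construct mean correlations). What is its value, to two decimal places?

Between-construct mean = 4.63/12 = 0.3858.
Mean within-Gri = 4.07/6 = 0.6783; mean within-ASC = 1.60/3 = 0.5333.
Geometric mean = √(0.6783 × 0.5333) = 0.6014.
HTMT = 0.3858 / 0.6014 = 0.64.

0.64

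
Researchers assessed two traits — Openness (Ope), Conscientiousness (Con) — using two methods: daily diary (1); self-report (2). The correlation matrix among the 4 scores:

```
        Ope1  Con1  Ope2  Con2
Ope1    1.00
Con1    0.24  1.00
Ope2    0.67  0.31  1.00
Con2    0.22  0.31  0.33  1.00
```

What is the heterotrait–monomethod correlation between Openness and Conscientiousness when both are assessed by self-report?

0.33

Different traits, same method: r(Ope2, Con2) = 0.33.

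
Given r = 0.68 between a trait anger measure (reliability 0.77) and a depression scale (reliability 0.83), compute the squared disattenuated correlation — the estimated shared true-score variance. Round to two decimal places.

Disattenuated r = 0.68 / √(0.77 × 0.83) = 0.68 / 0.7994 = 0.8506.
Shared true-score variance = 0.8506² = 0.7235 ≈ 0.72.

0.72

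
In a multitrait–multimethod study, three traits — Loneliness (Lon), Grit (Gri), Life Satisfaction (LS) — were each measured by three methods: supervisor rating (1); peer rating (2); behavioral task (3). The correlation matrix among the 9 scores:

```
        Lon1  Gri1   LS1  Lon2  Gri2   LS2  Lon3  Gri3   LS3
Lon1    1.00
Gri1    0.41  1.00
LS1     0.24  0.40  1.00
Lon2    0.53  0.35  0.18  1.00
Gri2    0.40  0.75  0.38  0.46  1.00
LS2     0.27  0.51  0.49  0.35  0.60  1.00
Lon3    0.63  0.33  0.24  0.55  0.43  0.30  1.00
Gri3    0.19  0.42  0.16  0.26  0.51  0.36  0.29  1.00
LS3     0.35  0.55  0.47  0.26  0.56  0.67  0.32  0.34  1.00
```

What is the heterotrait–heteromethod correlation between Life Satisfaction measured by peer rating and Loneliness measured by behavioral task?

Different traits and methods: r(LS2, Lon3) = 0.30.

0.30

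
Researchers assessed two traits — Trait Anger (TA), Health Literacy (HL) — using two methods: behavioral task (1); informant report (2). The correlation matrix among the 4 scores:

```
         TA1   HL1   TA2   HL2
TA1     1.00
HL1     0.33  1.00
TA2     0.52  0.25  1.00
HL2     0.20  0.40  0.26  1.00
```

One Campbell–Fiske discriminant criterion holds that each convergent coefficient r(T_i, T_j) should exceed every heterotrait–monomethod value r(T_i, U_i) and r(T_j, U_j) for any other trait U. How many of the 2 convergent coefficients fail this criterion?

0

Convergent coefficients and their comparison sets:
TA (methods 1·2): 0.52 vs {0.33, 0.26} → pass.
HL (methods 1·2): 0.40 vs {0.33, 0.26} → pass.
0 of 2 fail.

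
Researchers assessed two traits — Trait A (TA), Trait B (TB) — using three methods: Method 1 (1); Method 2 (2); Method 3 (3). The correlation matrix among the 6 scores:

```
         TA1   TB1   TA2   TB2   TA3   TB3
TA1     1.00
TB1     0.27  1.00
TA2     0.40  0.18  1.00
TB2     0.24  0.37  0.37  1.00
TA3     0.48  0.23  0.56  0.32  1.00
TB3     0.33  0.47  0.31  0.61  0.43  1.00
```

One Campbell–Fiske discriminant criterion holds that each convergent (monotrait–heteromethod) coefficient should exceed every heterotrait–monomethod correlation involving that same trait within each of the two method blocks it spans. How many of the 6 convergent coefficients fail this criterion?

1

Each convergent coefficient versus the relevant comparison correlations:
TA (methods 1·2): 0.40 vs {0.27, 0.37} → pass.
TA (methods 1·3): 0.48 vs {0.27, 0.43} → pass.
TA (methods 2·3): 0.56 vs {0.37, 0.43} → pass.
TB (methods 1·2): 0.37 vs {0.27, 0.37} → fail.
TB (methods 1·3): 0.47 vs {0.27, 0.43} → pass.
TB (methods 2·3): 0.61 vs {0.37, 0.43} → pass.
1 of 6 fail.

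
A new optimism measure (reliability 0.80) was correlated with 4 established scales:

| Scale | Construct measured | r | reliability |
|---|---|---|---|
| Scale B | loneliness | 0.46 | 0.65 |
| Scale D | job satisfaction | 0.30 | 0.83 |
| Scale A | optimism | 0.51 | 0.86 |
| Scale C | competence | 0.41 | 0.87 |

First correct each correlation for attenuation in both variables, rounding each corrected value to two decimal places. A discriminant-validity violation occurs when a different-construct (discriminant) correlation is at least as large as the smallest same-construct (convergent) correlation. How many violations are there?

Disattenuated r (r / √(r_scale · r_new)):
  Scale B (disc): 0.46 / √(0.65·0.80) = 0.64
  Scale D (disc): 0.30 / √(0.83·0.80) = 0.37
  Scale A (conv): 0.51 / √(0.86·0.80) = 0.61
  Scale C (disc): 0.41 / √(0.87·0.80) = 0.49
Smallest convergent = 0.61. Discriminant values: 0.64, 0.37, 0.49; count ≥ 0.61 → 1.

1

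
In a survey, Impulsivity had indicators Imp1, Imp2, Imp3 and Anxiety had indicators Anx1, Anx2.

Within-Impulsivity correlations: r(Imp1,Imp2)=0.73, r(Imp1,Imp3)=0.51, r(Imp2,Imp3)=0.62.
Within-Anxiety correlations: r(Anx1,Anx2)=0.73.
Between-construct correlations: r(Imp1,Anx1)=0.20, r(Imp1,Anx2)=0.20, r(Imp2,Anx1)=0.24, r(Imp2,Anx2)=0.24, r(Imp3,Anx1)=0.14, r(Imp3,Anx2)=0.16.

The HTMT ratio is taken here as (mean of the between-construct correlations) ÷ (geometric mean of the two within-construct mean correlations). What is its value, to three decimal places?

0.292

Mean heterotrait r = 1.18/6 = 0.1967.
Mean within-Imp = 1.86/3 = 0.6200; mean within-Anx = 0.73/1 = 0.7300.
Geometric mean = √(0.6200 × 0.7300) = 0.6728.
HTMT = 0.1967 / 0.6728 = 0.292.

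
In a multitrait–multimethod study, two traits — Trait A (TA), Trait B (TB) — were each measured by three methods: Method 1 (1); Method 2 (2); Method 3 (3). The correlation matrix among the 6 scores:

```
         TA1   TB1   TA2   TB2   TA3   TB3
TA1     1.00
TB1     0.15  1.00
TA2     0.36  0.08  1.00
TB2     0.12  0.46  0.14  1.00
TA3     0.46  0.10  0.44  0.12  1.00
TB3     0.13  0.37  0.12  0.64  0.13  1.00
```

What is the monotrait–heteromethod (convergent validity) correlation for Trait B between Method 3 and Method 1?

0.37

Same trait (TB), different methods: r(TB3, TB1) = 0.37.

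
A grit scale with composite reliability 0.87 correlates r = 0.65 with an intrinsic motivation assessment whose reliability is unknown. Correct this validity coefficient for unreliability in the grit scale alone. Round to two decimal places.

0.70

Single correction: r_c = r_obs / √r_xx = 0.65 / √0.87 = 0.65 / 0.9327 ≈ 0.70.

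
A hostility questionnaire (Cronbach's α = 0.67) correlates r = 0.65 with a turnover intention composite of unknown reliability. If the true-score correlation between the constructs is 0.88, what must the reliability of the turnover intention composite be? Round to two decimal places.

r_true = r_obs / √(r_xx · r_yy) ⇒ 0.88 = 0.65 / √(0.67 · r_yy).
√(0.67 · r_yy) = 0.65 / 0.88 = 0.7386; 0.67 · r_yy = 0.5455; r_yy = 0.5455 / 0.67 ≈ 0.81.

0.81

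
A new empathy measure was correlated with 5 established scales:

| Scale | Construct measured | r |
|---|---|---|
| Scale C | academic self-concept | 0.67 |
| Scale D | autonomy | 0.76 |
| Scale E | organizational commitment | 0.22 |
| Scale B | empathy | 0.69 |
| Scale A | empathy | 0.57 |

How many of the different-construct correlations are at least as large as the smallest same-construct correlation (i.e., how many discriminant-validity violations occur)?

2

Convergent (same construct = empathy): Scale B, Scale A.
Smallest convergent = 0.57. Discriminant values: 0.67, 0.76, 0.22; count ≥ 0.57 → 2.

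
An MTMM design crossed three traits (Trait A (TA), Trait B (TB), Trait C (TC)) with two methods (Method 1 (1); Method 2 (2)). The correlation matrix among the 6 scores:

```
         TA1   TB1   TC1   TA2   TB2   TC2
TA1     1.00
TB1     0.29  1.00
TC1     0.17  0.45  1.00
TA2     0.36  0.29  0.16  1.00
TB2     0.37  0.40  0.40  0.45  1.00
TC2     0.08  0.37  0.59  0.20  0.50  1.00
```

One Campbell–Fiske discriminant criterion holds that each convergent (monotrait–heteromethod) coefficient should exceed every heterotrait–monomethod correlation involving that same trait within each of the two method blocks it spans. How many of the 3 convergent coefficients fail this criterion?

2

Each convergent coefficient versus the relevant comparison correlations:
TA (methods 1·2): 0.36 vs {0.29, 0.45, 0.17, 0.20} → fail.
TB (methods 1·2): 0.40 vs {0.29, 0.45, 0.45, 0.50} → fail.
TC (methods 1·2): 0.59 vs {0.17, 0.20, 0.45, 0.50} → pass.
2 of 3 fail.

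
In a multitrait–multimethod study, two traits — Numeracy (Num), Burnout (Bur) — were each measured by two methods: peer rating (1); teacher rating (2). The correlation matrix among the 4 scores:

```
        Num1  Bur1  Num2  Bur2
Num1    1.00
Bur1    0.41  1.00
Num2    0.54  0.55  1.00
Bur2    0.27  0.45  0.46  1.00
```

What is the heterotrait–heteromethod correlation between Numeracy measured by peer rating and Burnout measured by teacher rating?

Different traits and methods: r(Num1, Bur2) = 0.27.

0.27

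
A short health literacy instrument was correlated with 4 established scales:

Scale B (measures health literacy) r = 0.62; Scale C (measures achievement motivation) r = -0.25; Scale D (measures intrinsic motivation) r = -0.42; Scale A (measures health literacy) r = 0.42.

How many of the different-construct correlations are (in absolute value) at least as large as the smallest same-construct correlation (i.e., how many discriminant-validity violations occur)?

Convergent (same construct = health literacy): Scale B, Scale A.
Smallest convergent = 0.42. Discriminant |r|: 0.25, 0.42; count ≥ 0.42 → 1.

1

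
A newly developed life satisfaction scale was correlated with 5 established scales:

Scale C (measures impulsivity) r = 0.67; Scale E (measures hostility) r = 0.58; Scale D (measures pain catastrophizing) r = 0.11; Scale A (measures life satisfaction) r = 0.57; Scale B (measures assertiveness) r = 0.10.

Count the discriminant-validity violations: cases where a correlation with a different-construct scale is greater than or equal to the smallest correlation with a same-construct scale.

Convergent (same construct = life satisfaction): Scale A.
Smallest convergent = 0.57. Discriminant values: 0.67, 0.58, 0.11, 0.10; count ≥ 0.57 → 2.

2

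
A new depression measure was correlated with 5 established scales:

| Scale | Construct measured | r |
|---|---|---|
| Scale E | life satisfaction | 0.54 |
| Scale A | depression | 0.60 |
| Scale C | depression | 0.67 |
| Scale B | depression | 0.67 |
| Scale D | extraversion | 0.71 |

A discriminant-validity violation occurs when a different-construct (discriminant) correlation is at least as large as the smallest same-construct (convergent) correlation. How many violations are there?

1

Convergent (same construct = depression): Scale A, Scale C, Scale B.
Smallest convergent = 0.60. Discriminant values: 0.54, 0.71; count ≥ 0.60 → 1.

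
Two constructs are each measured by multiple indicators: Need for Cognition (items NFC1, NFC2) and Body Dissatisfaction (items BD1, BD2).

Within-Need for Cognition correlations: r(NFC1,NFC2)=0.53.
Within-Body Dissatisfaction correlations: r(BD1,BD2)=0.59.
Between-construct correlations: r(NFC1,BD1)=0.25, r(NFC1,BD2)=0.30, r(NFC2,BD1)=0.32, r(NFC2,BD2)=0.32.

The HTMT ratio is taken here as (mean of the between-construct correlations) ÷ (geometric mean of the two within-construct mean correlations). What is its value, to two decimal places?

Mean between = 1.19/4 = 0.2975.
Mean within-NFC = 0.53/1 = 0.5300; mean within-BD = 0.59/1 = 0.5900.
Geometric mean = √(0.5300 × 0.5900) = 0.5592.
HTMT = 0.2975 / 0.5592 = 0.53.

0.53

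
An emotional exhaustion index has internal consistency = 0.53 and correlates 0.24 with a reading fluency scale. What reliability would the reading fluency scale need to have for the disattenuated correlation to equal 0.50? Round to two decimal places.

r_true = r_obs / √(r_xx · r_yy) ⇒ 0.50 = 0.24 / √(0.53 · r_yy).
√(0.53 · r_yy) = 0.24 / 0.50 = 0.4800; 0.53 · r_yy = 0.2304; r_yy = 0.2304 / 0.53 ≈ 0.43.

0.43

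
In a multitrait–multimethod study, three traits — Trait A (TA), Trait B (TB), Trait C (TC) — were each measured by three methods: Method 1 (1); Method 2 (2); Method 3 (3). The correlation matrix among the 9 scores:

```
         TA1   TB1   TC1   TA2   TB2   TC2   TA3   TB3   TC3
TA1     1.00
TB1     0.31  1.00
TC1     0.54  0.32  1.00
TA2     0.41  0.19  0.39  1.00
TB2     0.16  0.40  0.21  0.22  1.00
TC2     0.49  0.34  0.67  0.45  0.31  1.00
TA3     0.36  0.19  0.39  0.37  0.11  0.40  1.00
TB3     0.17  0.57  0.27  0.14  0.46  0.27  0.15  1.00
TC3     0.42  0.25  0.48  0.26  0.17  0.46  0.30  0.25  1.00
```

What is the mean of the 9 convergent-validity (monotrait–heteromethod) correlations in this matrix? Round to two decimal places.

0.46

Convergent values: 0.41, 0.36, 0.37, 0.40, 0.57, 0.46, 0.67, 0.48, 0.46; mean = 4.18/9 = 0.46.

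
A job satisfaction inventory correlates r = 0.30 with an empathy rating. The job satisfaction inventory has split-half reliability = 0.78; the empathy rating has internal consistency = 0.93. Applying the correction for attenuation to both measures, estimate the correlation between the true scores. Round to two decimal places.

r_true = r_obs / √(r_xx · r_yy) = 0.30 / √(0.78 × 0.93) = 0.30 / √0.7254 = 0.30 / 0.8517 ≈ 0.35.

0.35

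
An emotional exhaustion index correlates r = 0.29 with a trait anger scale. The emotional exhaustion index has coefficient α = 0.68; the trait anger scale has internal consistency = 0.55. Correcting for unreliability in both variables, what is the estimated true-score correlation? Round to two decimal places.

r_true = r_obs / √(r_xx · r_yy) = 0.29 / √(0.68 × 0.55) = 0.29 / √0.3740 = 0.29 / 0.6116 ≈ 0.47.

0.47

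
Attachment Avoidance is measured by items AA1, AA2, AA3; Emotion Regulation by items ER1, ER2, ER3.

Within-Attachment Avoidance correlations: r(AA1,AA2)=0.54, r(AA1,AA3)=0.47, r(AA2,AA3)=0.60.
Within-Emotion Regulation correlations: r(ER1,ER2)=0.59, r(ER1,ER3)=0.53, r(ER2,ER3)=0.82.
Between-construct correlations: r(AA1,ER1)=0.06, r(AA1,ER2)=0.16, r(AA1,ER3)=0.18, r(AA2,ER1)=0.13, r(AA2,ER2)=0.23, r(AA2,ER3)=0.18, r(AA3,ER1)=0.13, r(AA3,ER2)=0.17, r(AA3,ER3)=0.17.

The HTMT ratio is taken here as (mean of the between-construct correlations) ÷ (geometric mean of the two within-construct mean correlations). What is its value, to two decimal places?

Mean between = 1.41/9 = 0.1567.
Mean within-AA = 1.61/3 = 0.5367; mean within-ER = 1.94/3 = 0.6467.
Geometric mean = √(0.5367 × 0.6467) = 0.5891.
HTMT = 0.1567 / 0.5891 = 0.27.

0.27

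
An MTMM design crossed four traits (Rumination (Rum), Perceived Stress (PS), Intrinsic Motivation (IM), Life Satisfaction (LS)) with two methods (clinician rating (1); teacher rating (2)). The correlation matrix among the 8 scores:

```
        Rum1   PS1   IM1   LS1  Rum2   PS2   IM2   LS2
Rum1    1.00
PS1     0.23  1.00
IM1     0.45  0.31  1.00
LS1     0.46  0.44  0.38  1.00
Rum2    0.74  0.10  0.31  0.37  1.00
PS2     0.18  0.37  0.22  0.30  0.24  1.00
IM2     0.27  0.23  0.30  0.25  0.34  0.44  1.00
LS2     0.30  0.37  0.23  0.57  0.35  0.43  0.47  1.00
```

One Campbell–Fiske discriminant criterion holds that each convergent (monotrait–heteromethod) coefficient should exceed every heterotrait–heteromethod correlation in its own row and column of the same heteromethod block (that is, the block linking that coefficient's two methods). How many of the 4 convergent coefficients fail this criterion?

2

Each convergent coefficient versus the relevant comparison correlations:
Rum (methods 1·2): 0.74 vs {0.18, 0.10, 0.27, 0.31, 0.30, 0.37} → pass.
PS (methods 1·2): 0.37 vs {0.10, 0.18, 0.23, 0.22, 0.37, 0.30} → fail.
IM (methods 1·2): 0.30 vs {0.31, 0.27, 0.22, 0.23, 0.23, 0.25} → fail.
LS (methods 1·2): 0.57 vs {0.37, 0.30, 0.30, 0.37, 0.25, 0.23} → pass.
2 of 4 fail.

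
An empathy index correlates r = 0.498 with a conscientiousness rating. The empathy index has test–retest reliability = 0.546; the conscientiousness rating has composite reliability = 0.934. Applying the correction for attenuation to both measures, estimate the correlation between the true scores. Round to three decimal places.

r_true = r_obs / √(r_xx · r_yy) = 0.498 / √(0.546 × 0.934) = 0.498 / √0.509964 = 0.498 / 0.7141 ≈ 0.697.

0.697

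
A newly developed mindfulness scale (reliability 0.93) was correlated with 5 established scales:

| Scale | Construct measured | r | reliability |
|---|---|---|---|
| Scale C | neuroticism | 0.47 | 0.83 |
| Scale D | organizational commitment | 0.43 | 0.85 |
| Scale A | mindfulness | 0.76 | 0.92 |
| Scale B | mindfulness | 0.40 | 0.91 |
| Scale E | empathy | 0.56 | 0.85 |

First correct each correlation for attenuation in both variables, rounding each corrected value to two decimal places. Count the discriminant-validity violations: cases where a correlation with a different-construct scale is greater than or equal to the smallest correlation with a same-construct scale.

3

Disattenuated r (r / √(r_scale · r_new)):
  Scale C (disc): 0.47 / √(0.83·0.93) = 0.53
  Scale D (disc): 0.43 / √(0.85·0.93) = 0.48
  Scale A (conv): 0.76 / √(0.92·0.93) = 0.82
  Scale B (conv): 0.40 / √(0.91·0.93) = 0.43
  Scale E (disc): 0.56 / √(0.85·0.93) = 0.63
Smallest convergent = 0.43. Discriminant values: 0.53, 0.48, 0.63; count ≥ 0.43 → 3.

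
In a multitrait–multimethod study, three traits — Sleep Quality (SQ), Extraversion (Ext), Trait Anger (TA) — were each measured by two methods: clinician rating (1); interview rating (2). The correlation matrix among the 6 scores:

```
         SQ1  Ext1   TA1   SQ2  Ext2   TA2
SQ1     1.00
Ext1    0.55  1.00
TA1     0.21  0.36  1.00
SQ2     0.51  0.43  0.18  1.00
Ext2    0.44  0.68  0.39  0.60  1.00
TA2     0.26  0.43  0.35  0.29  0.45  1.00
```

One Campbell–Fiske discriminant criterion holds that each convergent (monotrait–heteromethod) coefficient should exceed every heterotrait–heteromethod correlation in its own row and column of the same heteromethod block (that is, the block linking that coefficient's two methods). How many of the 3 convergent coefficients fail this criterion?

1

Checking each validity diagonal entry against its comparison values:
SQ (methods 1·2): 0.51 vs {0.44, 0.43, 0.26, 0.18} → pass.
Ext (methods 1·2): 0.68 vs {0.43, 0.44, 0.43, 0.39} → pass.
TA (methods 1·2): 0.35 vs {0.18, 0.26, 0.39, 0.43} → fail.
1 of 3 fail.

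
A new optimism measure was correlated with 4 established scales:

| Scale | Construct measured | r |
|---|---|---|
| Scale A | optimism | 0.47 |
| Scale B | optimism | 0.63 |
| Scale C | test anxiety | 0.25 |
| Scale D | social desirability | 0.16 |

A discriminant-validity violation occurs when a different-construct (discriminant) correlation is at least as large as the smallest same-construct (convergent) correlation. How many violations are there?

0

Convergent (same construct = optimism): Scale A, Scale B.
Smallest convergent = 0.47. Discriminant values: 0.25, 0.16; count ≥ 0.47 → 0.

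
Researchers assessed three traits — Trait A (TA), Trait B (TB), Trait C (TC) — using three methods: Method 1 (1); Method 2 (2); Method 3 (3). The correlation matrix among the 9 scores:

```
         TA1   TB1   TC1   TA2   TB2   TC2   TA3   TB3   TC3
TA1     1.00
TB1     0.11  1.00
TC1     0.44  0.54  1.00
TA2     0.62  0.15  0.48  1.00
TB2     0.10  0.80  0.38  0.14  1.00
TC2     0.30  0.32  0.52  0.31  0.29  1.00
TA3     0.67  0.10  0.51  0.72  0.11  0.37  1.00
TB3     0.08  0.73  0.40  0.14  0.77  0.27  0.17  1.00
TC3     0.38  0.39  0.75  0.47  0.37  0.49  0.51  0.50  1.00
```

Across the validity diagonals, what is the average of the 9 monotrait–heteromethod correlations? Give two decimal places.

Convergent values: 0.62, 0.67, 0.72, 0.80, 0.73, 0.77, 0.52, 0.75, 0.49; mean = 6.07/9 = 0.67.

0.67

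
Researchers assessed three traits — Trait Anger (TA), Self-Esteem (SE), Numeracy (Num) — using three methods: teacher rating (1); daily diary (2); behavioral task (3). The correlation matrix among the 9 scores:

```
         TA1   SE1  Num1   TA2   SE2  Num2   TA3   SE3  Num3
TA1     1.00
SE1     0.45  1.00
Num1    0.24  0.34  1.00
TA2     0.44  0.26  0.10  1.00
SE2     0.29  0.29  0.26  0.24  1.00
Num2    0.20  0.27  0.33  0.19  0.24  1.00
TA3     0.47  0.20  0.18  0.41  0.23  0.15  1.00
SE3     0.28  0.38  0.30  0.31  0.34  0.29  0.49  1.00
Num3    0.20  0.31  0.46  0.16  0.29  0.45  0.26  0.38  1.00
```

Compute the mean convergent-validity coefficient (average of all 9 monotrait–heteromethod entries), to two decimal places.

Convergent values: 0.44, 0.47, 0.41, 0.29, 0.38, 0.34, 0.33, 0.46, 0.45; mean = 3.57/9 = 0.40.

0.40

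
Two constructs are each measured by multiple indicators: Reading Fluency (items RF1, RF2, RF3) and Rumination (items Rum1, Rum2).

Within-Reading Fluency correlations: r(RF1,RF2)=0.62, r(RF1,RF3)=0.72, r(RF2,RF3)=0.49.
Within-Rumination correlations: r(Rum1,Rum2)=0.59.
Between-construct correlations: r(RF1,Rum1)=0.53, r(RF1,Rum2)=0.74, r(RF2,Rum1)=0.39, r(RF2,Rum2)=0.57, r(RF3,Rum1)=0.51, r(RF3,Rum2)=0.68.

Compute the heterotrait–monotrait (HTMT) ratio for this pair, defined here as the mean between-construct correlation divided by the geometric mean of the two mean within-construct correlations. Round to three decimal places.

0.950

Between-construct mean = 3.42/6 = 0.5700.
Mean within-RF = 1.83/3 = 0.6100; mean within-Rum = 0.59/1 = 0.5900.
Geometric mean = √(0.6100 × 0.5900) = 0.5999.
HTMT = 0.5700 / 0.5999 = 0.950.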